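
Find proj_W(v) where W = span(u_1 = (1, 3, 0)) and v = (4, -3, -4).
proj_W(v) = (-1/2, -3/2, 0)

Set up U = [u_1 | ... | u_1] ∈ R^(3×1). The projector onto W = col(U) is P = U (U^T U)^(-1) U^T.
Compute U^T U =
  [10],
and U^T v = (-5).
Solve U^T U · c = U^T v for the coefficients: c = (-1/2). The projection is proj_W(v) = U c.
Check: (v - proj_W(v)) · u_1 = 0  (should be 0).
Result: proj_W(v) = (-1/2, -3/2, 0).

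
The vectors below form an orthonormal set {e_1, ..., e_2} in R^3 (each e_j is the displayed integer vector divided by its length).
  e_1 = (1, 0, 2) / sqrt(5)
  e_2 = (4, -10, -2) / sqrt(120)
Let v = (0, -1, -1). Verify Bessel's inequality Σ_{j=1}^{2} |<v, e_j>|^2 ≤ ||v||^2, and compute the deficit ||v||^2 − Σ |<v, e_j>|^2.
Σ |<v, e_j>|^2 = 2; ||v||^2 = 2; deficit = 0

Write each e_j = u_j / sqrt(<u_j, u_j>) where u_j is the displayed integer vector. Then <v, e_j> = <v, u_j> / sqrt(<u_j, u_j>), so |<v, e_j>|^2 = <v, u_j>^2 / <u_j, u_j>.
Coefficients: <v, e_1> = -2/sqrt(5), <v, e_2> = 12/sqrt(120).
Square and sum: Σ |<v, e_j>|^2 = 2.
Compute ||v||^2 = v·v = 2.
Deficit = 2 − 2 = 0 ≥ 0, confirming Bessel's inequality. (The deficit equals ||v − Σ <v,e_j> e_j||^2, the squared distance from v to span{e_j}.)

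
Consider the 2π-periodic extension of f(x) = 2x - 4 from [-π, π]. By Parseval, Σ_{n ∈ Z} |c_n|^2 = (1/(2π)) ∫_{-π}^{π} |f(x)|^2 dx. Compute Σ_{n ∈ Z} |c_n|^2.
Σ |c_n|^2 = 4π^2/3 + 16

Expand and integrate term by term over [-π, π]:
  ∫ (2x)^2 dx = 4·(2π^3/3); ∫ 2·2·(-4)·x dx = 0 (odd integrand); ∫ (-4)^2 dx = 16·2π.
So (1/(2π)) ∫_{-π}^{π} (2x - 4)^2 dx = 4π^2/3 + 16 = 4π^2/3 + 16.
Parseval ⇒ Σ |c_n|^2 = 4π^2/3 + 16.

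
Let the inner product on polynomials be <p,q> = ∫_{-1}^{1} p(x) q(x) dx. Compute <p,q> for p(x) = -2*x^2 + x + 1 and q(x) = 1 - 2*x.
<p,q> = -2/3

Expand the product: p(x)·q(x) = 4*x^3 - 4*x^2 - x + 1.
∫_{-1}^{1} of each monomial x^k gives [2/(k+1) if k even, 0 if k odd]. Integrating term-by-term (or equivalently evaluating the antiderivative F(x) = x^4 - 4*x^3/3 - x^2/2 + x at the endpoints):
  F(1) − F(−1) = 1/6 − (5/6) = -2/3.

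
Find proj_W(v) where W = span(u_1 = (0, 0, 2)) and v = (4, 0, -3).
proj_W(v) = (0, 0, -3)

Set up U = [u_1 | ... | u_1] ∈ R^(3×1). The projector onto W = col(U) is P = U (U^T U)^(-1) U^T.
Compute U^T U =
  [4],
and U^T v = (-6).
Solve U^T U · c = U^T v for the coefficients: c = (-3/2). The projection is proj_W(v) = U c.
Check: (v - proj_W(v)) · u_1 = 0  (should be 0).
Result: proj_W(v) = (0, 0, -3).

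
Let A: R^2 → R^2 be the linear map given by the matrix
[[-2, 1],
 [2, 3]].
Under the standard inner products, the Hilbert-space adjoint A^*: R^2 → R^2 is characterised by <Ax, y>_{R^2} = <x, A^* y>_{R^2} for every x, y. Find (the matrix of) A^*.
A^* = A^T =
[[-2, 2],
 [1, 3]]

For real matrices with standard dot products, the defining identity <Ax, y> = <x, A^* y> gives (Ax)^T y = x^T (A^*) y, i.e. x^T A^T y = x^T (A^*) y. Since this holds for all x, y, we must have A^* = A^T. Therefore
A^* =
[[-2, 2],
 [1, 3]].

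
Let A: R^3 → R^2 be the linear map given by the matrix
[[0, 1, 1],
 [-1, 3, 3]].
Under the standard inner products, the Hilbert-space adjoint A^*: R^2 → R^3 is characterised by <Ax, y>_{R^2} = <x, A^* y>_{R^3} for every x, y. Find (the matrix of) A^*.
A^* = A^T =
[[0, -1],
 [1, 3],
 [1, 3]]

For real matrices with standard dot products, the defining identity <Ax, y> = <x, A^* y> gives (Ax)^T y = x^T (A^*) y, i.e. x^T A^T y = x^T (A^*) y. Since this holds for all x, y, we must have A^* = A^T. Therefore
A^* =
[[0, -1],
 [1, 3],
 [1, 3]].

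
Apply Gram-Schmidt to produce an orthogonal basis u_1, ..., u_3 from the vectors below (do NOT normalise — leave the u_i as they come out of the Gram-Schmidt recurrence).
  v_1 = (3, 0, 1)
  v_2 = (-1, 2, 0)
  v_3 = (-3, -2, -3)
Orthogonal basis:
  u_1 = (3, 0, 1)
  u_2 = (-1/10, 2, 3/10)
  u_3 = (20/41, 10/41, -60/41)

Apply the Gram-Schmidt recurrence
  u_1 = v_1
  u_i = v_i − Σ_{j<i} ((v_i · u_j) / (u_j · u_j)) · u_j.

Step by step this gives:
  u_1 = (3, 0, 1)
  u_2 = (-1/10, 2, 3/10)
  u_3 = (20/41, 10/41, -60/41)

Orthogonality check:
  u_2 · u_1 = 0 (should be 0)
  u_3 · u_1 = 0 (should be 0)
  u_3 · u_2 = 0 (should be 0)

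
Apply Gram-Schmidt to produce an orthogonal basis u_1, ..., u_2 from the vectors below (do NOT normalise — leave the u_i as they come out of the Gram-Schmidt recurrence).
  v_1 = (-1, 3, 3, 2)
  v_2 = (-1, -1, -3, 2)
Orthogonal basis:
  u_1 = (-1, 3, 3, 2)
  u_2 = (-30/23, -2/23, -48/23, 60/23)

Apply the Gram-Schmidt recurrence
  u_1 = v_1
  u_i = v_i − Σ_{j<i} ((v_i · u_j) / (u_j · u_j)) · u_j.

Step by step this gives:
  u_1 = (-1, 3, 3, 2)
  u_2 = (-30/23, -2/23, -48/23, 60/23)

Orthogonality check:
  u_2 · u_1 = 0 (should be 0)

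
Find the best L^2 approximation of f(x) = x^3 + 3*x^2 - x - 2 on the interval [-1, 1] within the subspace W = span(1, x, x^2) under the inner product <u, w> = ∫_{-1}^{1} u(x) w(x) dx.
g(x) = 3*x^2 - 2*x/5 - 2

The best approximation g ∈ W is the orthogonal projection of f onto W. Writing g = a_0 + a_1 x + a_2 x^2, the coefficients solve the normal equations G · a = b where
  G_{ij} = <φ_i, φ_j> and b_i = <f, φ_i>, with φ_0 = 1, φ_1 = x, φ_2 = x^2.
G =
  [2, 0, 2/3]
  [0, 2/3, 0]
  [2/3, 0, 2/5],
b = (-2, -4/15, -2/15).
Solving gives a_0 = -2, a_1 = -2/5, a_2 = 3, so
  g(x) = 3*x^2 - 2*x/5 - 2.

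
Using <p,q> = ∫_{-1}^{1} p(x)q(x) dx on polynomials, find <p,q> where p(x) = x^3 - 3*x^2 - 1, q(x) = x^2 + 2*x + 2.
<p,q> = -136/15

Expand the product: p(x)·q(x) = x^5 - x^4 - 4*x^3 - 7*x^2 - 2*x - 2.
∫_{-1}^{1} of each monomial x^k gives [2/(k+1) if k even, 0 if k odd]. Integrating term-by-term (or equivalently evaluating the antiderivative F(x) = x^6/6 - x^5/5 - x^4 - 7*x^3/3 - x^2 - 2*x at the endpoints):
  F(1) − F(−1) = -191/30 − (27/10) = -136/15.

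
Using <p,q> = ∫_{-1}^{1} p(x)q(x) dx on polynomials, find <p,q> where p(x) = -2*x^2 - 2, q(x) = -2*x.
<p,q> = 0

Expand the product: p(x)·q(x) = 4*x^3 + 4*x.
∫_{-1}^{1} of each monomial x^k gives [2/(k+1) if k even, 0 if k odd]. Integrating term-by-term (or equivalently evaluating the antiderivative F(x) = x^4 + 2*x^2 at the endpoints):
  F(1) − F(−1) = 3 − (3) = 0.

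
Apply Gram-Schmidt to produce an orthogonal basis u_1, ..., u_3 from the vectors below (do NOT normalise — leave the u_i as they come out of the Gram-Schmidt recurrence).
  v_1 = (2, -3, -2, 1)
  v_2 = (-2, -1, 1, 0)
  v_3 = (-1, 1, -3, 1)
Orthogonal basis:
  u_1 = (2, -3, -2, 1)
  u_2 = (-5/3, -3/2, 2/3, 1/6)
  u_3 = (-19/11, 29/33, -85/33, 31/33)

Apply the Gram-Schmidt recurrence
  u_1 = v_1
  u_i = v_i − Σ_{j<i} ((v_i · u_j) / (u_j · u_j)) · u_j.

Step by step this gives:
  u_1 = (2, -3, -2, 1)
  u_2 = (-5/3, -3/2, 2/3, 1/6)
  u_3 = (-19/11, 29/33, -85/33, 31/33)

Orthogonality check:
  u_2 · u_1 = 0 (should be 0)
  u_3 · u_1 = 0 (should be 0)
  u_3 · u_2 = 0 (should be 0)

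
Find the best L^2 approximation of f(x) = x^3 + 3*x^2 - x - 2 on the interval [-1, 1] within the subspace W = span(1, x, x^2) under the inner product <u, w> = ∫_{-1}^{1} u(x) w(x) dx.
g(x) = 3*x^2 - 2*x/5 - 2

The best approximation g ∈ W is the orthogonal projection of f onto W. Writing g = a_0 + a_1 x + a_2 x^2, the coefficients solve the normal equations G · a = b where
  G_{ij} = <φ_i, φ_j> and b_i = <f, φ_i>, with φ_0 = 1, φ_1 = x, φ_2 = x^2.
G =
  [2, 0, 2/3]
  [0, 2/3, 0]
  [2/3, 0, 2/5],
b = (-2, -4/15, -2/15).
Solving gives a_0 = -2, a_1 = -2/5, a_2 = 3, so
  g(x) = 3*x^2 - 2*x/5 - 2.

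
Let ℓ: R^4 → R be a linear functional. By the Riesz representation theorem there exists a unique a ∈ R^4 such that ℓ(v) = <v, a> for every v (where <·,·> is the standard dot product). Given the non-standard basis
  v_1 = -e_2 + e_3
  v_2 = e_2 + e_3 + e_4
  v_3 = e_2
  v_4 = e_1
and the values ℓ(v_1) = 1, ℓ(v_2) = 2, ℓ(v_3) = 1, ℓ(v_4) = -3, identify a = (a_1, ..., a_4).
a = (-3, 1, 2, -1)

Write a = (a_1, ..., a_4) in the standard basis. For each basis vector v_i, ℓ(v_i) = <v_i, a> is a linear equation in the a_j's. Collect the n equations into a matrix system V a = ℓ, where row i of V is v_i (expressed in the standard basis). Since V is invertible (lower-triangular with 1s on the diagonal, up to permutation), solve by back-substitution:
  V =
[[0, -1, 1, 0],
 [0, 1, 1, 1],
 [0, 1, 0, 0],
 [1, 0, 0, 0]]
  V a = (1, 2, 1, -3)
Solving gives a = (-3, 1, 2, -1).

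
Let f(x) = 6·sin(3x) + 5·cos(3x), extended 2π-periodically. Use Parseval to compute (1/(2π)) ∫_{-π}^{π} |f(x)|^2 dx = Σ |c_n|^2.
Σ |c_n|^2 = 61/2

Expand |f|^2 and use orthogonality of {sin(nx), cos(mx)} on [-π, π]:
  ∫_{-π}^{π} sin(nx)^2 dx = π, ∫ cos(mx)^2 dx = π, and cross terms integrate to 0.
So ∫_{-π}^{π} f(x)^2 dx = 6^2 · π + 5^2 · π = (36 + 25)π.
Divide by 2π: (36 + 25)/2 = 61/2.
By Parseval, this equals Σ |c_n|^2.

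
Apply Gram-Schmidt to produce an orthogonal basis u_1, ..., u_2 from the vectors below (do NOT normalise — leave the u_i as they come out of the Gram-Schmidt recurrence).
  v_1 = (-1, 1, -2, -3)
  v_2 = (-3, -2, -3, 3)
Orthogonal basis:
  u_1 = (-1, 1, -2, -3)
  u_2 = (-47/15, -28/15, -49/15, 13/5)

Apply the Gram-Schmidt recurrence
  u_1 = v_1
  u_i = v_i − Σ_{j<i} ((v_i · u_j) / (u_j · u_j)) · u_j.

Step by step this gives:
  u_1 = (-1, 1, -2, -3)
  u_2 = (-47/15, -28/15, -49/15, 13/5)

Orthogonality check:
  u_2 · u_1 = 0 (should be 0)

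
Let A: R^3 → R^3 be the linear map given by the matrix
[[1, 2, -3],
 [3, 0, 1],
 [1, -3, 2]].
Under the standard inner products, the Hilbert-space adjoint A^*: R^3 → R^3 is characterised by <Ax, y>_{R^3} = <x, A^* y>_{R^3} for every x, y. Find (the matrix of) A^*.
A^* = A^T =
[[1, 3, 1],
 [2, 0, -3],
 [-3, 1, 2]]

For real matrices with standard dot products, the defining identity <Ax, y> = <x, A^* y> gives (Ax)^T y = x^T (A^*) y, i.e. x^T A^T y = x^T (A^*) y. Since this holds for all x, y, we must have A^* = A^T. Therefore
A^* =
[[1, 3, 1],
 [2, 0, -3],
 [-3, 1, 2]].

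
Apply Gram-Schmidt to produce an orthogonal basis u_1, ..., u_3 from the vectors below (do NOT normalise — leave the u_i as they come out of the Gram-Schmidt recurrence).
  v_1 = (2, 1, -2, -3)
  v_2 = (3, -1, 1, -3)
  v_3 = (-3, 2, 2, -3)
Orthogonal basis:
  u_1 = (2, 1, -2, -3)
  u_2 = (5/3, -5/3, 7/3, -1)
  u_3 = (-163/54, 50/27, 121/54, -26/9)

Apply the Gram-Schmidt recurrence
  u_1 = v_1
  u_i = v_i − Σ_{j<i} ((v_i · u_j) / (u_j · u_j)) · u_j.

Step by step this gives:
  u_1 = (2, 1, -2, -3)
  u_2 = (5/3, -5/3, 7/3, -1)
  u_3 = (-163/54, 50/27, 121/54, -26/9)

Orthogonality check:
  u_2 · u_1 = 0 (should be 0)
  u_3 · u_1 = 0 (should be 0)
  u_3 · u_2 = 0 (should be 0)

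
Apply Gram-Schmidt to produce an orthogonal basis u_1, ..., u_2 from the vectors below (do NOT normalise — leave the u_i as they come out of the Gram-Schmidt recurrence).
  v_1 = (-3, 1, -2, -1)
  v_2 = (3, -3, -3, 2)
Orthogonal basis:
  u_1 = (-3, 1, -2, -1)
  u_2 = (7/5, -37/15, -61/15, 22/15)

Apply the Gram-Schmidt recurrence
  u_1 = v_1
  u_i = v_i − Σ_{j<i} ((v_i · u_j) / (u_j · u_j)) · u_j.

Step by step this gives:
  u_1 = (-3, 1, -2, -1)
  u_2 = (7/5, -37/15, -61/15, 22/15)

Orthogonality check:
  u_2 · u_1 = 0 (should be 0)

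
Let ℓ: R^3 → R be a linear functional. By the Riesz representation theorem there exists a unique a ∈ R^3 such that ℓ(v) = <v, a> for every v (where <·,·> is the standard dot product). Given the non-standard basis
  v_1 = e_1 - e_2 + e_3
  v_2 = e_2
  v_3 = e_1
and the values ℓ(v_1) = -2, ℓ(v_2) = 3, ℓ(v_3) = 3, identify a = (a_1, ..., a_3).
a = (3, 3, -2)

Write a = (a_1, ..., a_3) in the standard basis. For each basis vector v_i, ℓ(v_i) = <v_i, a> is a linear equation in the a_j's. Collect the n equations into a matrix system V a = ℓ, where row i of V is v_i (expressed in the standard basis). Since V is invertible (lower-triangular with 1s on the diagonal, up to permutation), solve by back-substitution:
  V =
[[1, -1, 1],
 [0, 1, 0],
 [1, 0, 0]]
  V a = (-2, 3, 3)
Solving gives a = (3, 3, -2).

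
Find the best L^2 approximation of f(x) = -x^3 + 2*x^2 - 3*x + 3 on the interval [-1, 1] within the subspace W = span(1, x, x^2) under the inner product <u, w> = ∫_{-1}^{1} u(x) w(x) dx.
g(x) = 2*x^2 - 18*x/5 + 3

The best approximation g ∈ W is the orthogonal projection of f onto W. Writing g = a_0 + a_1 x + a_2 x^2, the coefficients solve the normal equations G · a = b where
  G_{ij} = <φ_i, φ_j> and b_i = <f, φ_i>, with φ_0 = 1, φ_1 = x, φ_2 = x^2.
G =
  [2, 0, 2/3]
  [0, 2/3, 0]
  [2/3, 0, 2/5],
b = (22/3, -12/5, 14/5).
Solving gives a_0 = 3, a_1 = -18/5, a_2 = 2, so
  g(x) = 2*x^2 - 18*x/5 + 3.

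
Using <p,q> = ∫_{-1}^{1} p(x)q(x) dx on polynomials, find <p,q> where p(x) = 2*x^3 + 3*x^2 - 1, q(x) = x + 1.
<p,q> = 4/5

Expand the product: p(x)·q(x) = 2*x^4 + 5*x^3 + 3*x^2 - x - 1.
∫_{-1}^{1} of each monomial x^k gives [2/(k+1) if k even, 0 if k odd]. Integrating term-by-term (or equivalently evaluating the antiderivative F(x) = 2*x^5/5 + 5*x^4/4 + x^3 - x^2/2 - x at the endpoints):
  F(1) − F(−1) = 23/20 − (7/20) = 4/5.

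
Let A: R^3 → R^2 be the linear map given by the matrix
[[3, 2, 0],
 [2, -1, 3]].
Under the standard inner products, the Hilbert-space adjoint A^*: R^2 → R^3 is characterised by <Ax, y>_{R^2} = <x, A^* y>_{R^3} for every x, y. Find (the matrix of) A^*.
A^* = A^T =
[[3, 2],
 [2, -1],
 [0, 3]]

For real matrices with standard dot products, the defining identity <Ax, y> = <x, A^* y> gives (Ax)^T y = x^T (A^*) y, i.e. x^T A^T y = x^T (A^*) y. Since this holds for all x, y, we must have A^* = A^T. Therefore
A^* =
[[3, 2],
 [2, -1],
 [0, 3]].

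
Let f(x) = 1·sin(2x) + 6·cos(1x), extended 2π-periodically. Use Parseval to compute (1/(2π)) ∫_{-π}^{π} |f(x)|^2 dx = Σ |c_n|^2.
Σ |c_n|^2 = 37/2

Expand |f|^2 and use orthogonality of {sin(nx), cos(mx)} on [-π, π]:
  ∫_{-π}^{π} sin(nx)^2 dx = π, ∫ cos(mx)^2 dx = π, and cross terms integrate to 0.
So ∫_{-π}^{π} f(x)^2 dx = 1^2 · π + 6^2 · π = (1 + 36)π.
Divide by 2π: (1 + 36)/2 = 37/2.
By Parseval, this equals Σ |c_n|^2.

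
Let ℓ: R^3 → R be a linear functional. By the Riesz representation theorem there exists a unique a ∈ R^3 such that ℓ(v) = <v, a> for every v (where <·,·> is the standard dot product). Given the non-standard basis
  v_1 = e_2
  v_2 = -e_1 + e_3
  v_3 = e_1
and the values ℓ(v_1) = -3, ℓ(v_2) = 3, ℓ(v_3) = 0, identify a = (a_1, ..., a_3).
a = (0, -3, 3)

Write a = (a_1, ..., a_3) in the standard basis. For each basis vector v_i, ℓ(v_i) = <v_i, a> is a linear equation in the a_j's. Collect the n equations into a matrix system V a = ℓ, where row i of V is v_i (expressed in the standard basis). Since V is invertible (lower-triangular with 1s on the diagonal, up to permutation), solve by back-substitution:
  V =
[[0, 1, 0],
 [-1, 0, 1],
 [1, 0, 0]]
  V a = (-3, 3, 0)
Solving gives a = (0, -3, 3).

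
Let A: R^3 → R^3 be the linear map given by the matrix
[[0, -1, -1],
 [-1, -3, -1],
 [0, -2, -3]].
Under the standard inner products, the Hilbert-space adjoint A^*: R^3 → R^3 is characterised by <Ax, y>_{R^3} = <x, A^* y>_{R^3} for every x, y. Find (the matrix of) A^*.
A^* = A^T =
[[0, -1, 0],
 [-1, -3, -2],
 [-1, -1, -3]]

For real matrices with standard dot products, the defining identity <Ax, y> = <x, A^* y> gives (Ax)^T y = x^T (A^*) y, i.e. x^T A^T y = x^T (A^*) y. Since this holds for all x, y, we must have A^* = A^T. Therefore
A^* =
[[0, -1, 0],
 [-1, -3, -2],
 [-1, -1, -3]].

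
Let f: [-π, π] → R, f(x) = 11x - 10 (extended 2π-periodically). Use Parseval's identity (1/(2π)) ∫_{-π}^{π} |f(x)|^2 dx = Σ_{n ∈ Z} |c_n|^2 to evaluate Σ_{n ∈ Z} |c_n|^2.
Σ |c_n|^2 = 121π^2/3 + 100

Expand and integrate term by term over [-π, π]:
  ∫ (11x)^2 dx = 121·(2π^3/3); ∫ 2·11·(-10)·x dx = 0 (odd integrand); ∫ (-10)^2 dx = 100·2π.
So (1/(2π)) ∫_{-π}^{π} (11x - 10)^2 dx = 121π^2/3 + 100 = 121π^2/3 + 100.
Parseval ⇒ Σ |c_n|^2 = 121π^2/3 + 100.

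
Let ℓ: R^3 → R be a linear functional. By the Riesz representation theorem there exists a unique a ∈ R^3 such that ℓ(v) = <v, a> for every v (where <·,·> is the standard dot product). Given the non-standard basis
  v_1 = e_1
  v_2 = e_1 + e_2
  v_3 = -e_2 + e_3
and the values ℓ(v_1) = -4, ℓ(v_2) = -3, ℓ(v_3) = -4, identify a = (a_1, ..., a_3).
a = (-4, 1, -3)

Write a = (a_1, ..., a_3) in the standard basis. For each basis vector v_i, ℓ(v_i) = <v_i, a> is a linear equation in the a_j's. Collect the n equations into a matrix system V a = ℓ, where row i of V is v_i (expressed in the standard basis). Since V is invertible (lower-triangular with 1s on the diagonal, up to permutation), solve by back-substitution:
  V =
[[1, 0, 0],
 [1, 1, 0],
 [0, -1, 1]]
  V a = (-4, -3, -4)
Solving gives a = (-4, 1, -3).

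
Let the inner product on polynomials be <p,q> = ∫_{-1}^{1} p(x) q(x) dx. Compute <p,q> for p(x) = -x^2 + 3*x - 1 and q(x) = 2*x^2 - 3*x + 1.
<p,q> = -54/5

Expand the product: p(x)·q(x) = -2*x^4 + 9*x^3 - 12*x^2 + 6*x - 1.
∫_{-1}^{1} of each monomial x^k gives [2/(k+1) if k even, 0 if k odd]. Integrating term-by-term (or equivalently evaluating the antiderivative F(x) = -2*x^5/5 + 9*x^4/4 - 4*x^3 + 3*x^2 - x at the endpoints):
  F(1) − F(−1) = -3/20 − (213/20) = -54/5.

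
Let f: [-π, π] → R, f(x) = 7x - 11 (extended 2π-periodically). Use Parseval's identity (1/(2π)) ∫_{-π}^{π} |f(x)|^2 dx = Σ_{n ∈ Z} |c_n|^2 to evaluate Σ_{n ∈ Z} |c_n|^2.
Σ |c_n|^2 = 49π^2/3 + 121

Expand and integrate term by term over [-π, π]:
  ∫ (7x)^2 dx = 49·(2π^3/3); ∫ 2·7·(-11)·x dx = 0 (odd integrand); ∫ (-11)^2 dx = 121·2π.
So (1/(2π)) ∫_{-π}^{π} (7x - 11)^2 dx = 49π^2/3 + 121 = 49π^2/3 + 121.
Parseval ⇒ Σ |c_n|^2 = 49π^2/3 + 121.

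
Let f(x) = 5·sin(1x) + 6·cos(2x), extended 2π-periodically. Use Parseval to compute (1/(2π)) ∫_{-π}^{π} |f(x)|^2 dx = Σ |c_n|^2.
Σ |c_n|^2 = 61/2

Expand |f|^2 and use orthogonality of {sin(nx), cos(mx)} on [-π, π]:
  ∫_{-π}^{π} sin(nx)^2 dx = π, ∫ cos(mx)^2 dx = π, and cross terms integrate to 0.
So ∫_{-π}^{π} f(x)^2 dx = 5^2 · π + 6^2 · π = (25 + 36)π.
Divide by 2π: (25 + 36)/2 = 61/2.
By Parseval, this equals Σ |c_n|^2.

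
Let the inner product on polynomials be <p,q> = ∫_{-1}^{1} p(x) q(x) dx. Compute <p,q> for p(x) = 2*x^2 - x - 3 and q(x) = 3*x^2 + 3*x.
<p,q> = -28/5

Expand the product: p(x)·q(x) = 6*x^4 + 3*x^3 - 12*x^2 - 9*x.
∫_{-1}^{1} of each monomial x^k gives [2/(k+1) if k even, 0 if k odd]. Integrating term-by-term (or equivalently evaluating the antiderivative F(x) = 6*x^5/5 + 3*x^4/4 - 4*x^3 - 9*x^2/2 at the endpoints):
  F(1) − F(−1) = -131/20 − (-19/20) = -28/5.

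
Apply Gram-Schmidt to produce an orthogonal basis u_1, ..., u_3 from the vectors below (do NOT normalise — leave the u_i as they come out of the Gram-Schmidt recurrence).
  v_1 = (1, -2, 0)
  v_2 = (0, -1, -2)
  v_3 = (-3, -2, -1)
Orthogonal basis:
  u_1 = (1, -2, 0)
  u_2 = (-2/5, -1/5, -2)
  u_3 = (-20/7, -10/7, 5/7)

Apply the Gram-Schmidt recurrence
  u_1 = v_1
  u_i = v_i − Σ_{j<i} ((v_i · u_j) / (u_j · u_j)) · u_j.

Step by step this gives:
  u_1 = (1, -2, 0)
  u_2 = (-2/5, -1/5, -2)
  u_3 = (-20/7, -10/7, 5/7)

Orthogonality check:
  u_2 · u_1 = 0 (should be 0)
  u_3 · u_1 = 0 (should be 0)
  u_3 · u_2 = 0 (should be 0)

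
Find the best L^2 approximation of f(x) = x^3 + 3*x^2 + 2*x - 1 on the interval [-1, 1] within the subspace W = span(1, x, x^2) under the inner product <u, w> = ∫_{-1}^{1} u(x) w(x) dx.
g(x) = 3*x^2 + 13*x/5 - 1

The best approximation g ∈ W is the orthogonal projection of f onto W. Writing g = a_0 + a_1 x + a_2 x^2, the coefficients solve the normal equations G · a = b where
  G_{ij} = <φ_i, φ_j> and b_i = <f, φ_i>, with φ_0 = 1, φ_1 = x, φ_2 = x^2.
G =
  [2, 0, 2/3]
  [0, 2/3, 0]
  [2/3, 0, 2/5],
b = (0, 26/15, 8/15).
Solving gives a_0 = -1, a_1 = 13/5, a_2 = 3, so
  g(x) = 3*x^2 + 13*x/5 - 1.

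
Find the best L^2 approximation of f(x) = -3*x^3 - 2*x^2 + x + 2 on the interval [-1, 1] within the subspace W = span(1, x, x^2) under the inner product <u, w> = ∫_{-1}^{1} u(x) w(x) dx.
g(x) = -2*x^2 - 4*x/5 + 2

The best approximation g ∈ W is the orthogonal projection of f onto W. Writing g = a_0 + a_1 x + a_2 x^2, the coefficients solve the normal equations G · a = b where
  G_{ij} = <φ_i, φ_j> and b_i = <f, φ_i>, with φ_0 = 1, φ_1 = x, φ_2 = x^2.
G =
  [2, 0, 2/3]
  [0, 2/3, 0]
  [2/3, 0, 2/5],
b = (8/3, -8/15, 8/15).
Solving gives a_0 = 2, a_1 = -4/5, a_2 = -2, so
  g(x) = -2*x^2 - 4*x/5 + 2.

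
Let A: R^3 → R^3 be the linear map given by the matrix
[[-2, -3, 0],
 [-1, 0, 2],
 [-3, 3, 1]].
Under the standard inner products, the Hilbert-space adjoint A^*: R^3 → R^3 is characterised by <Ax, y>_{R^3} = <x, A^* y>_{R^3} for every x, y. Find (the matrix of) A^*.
A^* = A^T =
[[-2, -1, -3],
 [-3, 0, 3],
 [0, 2, 1]]

For real matrices with standard dot products, the defining identity <Ax, y> = <x, A^* y> gives (Ax)^T y = x^T (A^*) y, i.e. x^T A^T y = x^T (A^*) y. Since this holds for all x, y, we must have A^* = A^T. Therefore
A^* =
[[-2, -1, -3],
 [-3, 0, 3],
 [0, 2, 1]].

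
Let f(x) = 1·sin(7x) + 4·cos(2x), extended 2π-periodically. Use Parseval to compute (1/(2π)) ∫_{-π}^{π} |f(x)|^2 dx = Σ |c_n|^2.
Σ |c_n|^2 = 17/2

Expand |f|^2 and use orthogonality of {sin(nx), cos(mx)} on [-π, π]:
  ∫_{-π}^{π} sin(nx)^2 dx = π, ∫ cos(mx)^2 dx = π, and cross terms integrate to 0.
So ∫_{-π}^{π} f(x)^2 dx = 1^2 · π + 4^2 · π = (1 + 16)π.
Divide by 2π: (1 + 16)/2 = 17/2.
By Parseval, this equals Σ |c_n|^2.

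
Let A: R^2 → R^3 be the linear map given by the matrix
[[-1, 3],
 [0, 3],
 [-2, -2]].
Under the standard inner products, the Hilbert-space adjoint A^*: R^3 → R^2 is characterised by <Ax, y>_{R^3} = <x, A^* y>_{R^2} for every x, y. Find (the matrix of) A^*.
A^* = A^T =
[[-1, 0, -2],
 [3, 3, -2]]

For real matrices with standard dot products, the defining identity <Ax, y> = <x, A^* y> gives (Ax)^T y = x^T (A^*) y, i.e. x^T A^T y = x^T (A^*) y. Since this holds for all x, y, we must have A^* = A^T. Therefore
A^* =
[[-1, 0, -2],
 [3, 3, -2]].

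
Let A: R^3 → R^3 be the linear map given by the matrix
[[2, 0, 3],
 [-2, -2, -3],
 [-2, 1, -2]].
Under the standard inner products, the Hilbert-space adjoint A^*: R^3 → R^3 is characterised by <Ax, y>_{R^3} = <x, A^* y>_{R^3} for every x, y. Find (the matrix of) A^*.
A^* = A^T =
[[2, -2, -2],
 [0, -2, 1],
 [3, -3, -2]]

For real matrices with standard dot products, the defining identity <Ax, y> = <x, A^* y> gives (Ax)^T y = x^T (A^*) y, i.e. x^T A^T y = x^T (A^*) y. Since this holds for all x, y, we must have A^* = A^T. Therefore
A^* =
[[2, -2, -2],
 [0, -2, 1],
 [3, -3, -2]].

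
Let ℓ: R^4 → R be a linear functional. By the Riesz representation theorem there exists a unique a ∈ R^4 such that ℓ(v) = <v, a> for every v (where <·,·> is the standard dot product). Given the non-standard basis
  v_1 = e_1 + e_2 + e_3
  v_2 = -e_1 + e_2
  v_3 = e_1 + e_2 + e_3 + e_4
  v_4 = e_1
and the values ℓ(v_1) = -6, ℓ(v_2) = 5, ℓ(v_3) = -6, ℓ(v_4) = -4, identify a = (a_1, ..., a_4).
a = (-4, 1, -3, 0)

Write a = (a_1, ..., a_4) in the standard basis. For each basis vector v_i, ℓ(v_i) = <v_i, a> is a linear equation in the a_j's. Collect the n equations into a matrix system V a = ℓ, where row i of V is v_i (expressed in the standard basis). Since V is invertible (lower-triangular with 1s on the diagonal, up to permutation), solve by back-substitution:
  V =
[[1, 1, 1, 0],
 [-1, 1, 0, 0],
 [1, 1, 1, 1],
 [1, 0, 0, 0]]
  V a = (-6, 5, -6, -4)
Solving gives a = (-4, 1, -3, 0).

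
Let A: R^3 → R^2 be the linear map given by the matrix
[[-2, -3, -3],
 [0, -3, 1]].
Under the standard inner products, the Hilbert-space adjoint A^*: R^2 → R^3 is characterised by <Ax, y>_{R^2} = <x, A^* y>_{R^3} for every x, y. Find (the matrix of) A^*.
A^* = A^T =
[[-2, 0],
 [-3, -3],
 [-3, 1]]

For real matrices with standard dot products, the defining identity <Ax, y> = <x, A^* y> gives (Ax)^T y = x^T (A^*) y, i.e. x^T A^T y = x^T (A^*) y. Since this holds for all x, y, we must have A^* = A^T. Therefore
A^* =
[[-2, 0],
 [-3, -3],
 [-3, 1]].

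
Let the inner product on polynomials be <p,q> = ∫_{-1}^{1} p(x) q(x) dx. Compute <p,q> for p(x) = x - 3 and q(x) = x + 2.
<p,q> = -34/3

Expand the product: p(x)·q(x) = x^2 - x - 6.
∫_{-1}^{1} of each monomial x^k gives [2/(k+1) if k even, 0 if k odd]. Integrating term-by-term (or equivalently evaluating the antiderivative F(x) = x^3/3 - x^2/2 - 6*x at the endpoints):
  F(1) − F(−1) = -37/6 − (31/6) = -34/3.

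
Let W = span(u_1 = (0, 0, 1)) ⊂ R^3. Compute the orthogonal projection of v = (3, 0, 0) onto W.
proj_W(v) = (0, 0, 0)

Set up U = [u_1 | ... | u_1] ∈ R^(3×1). The projector onto W = col(U) is P = U (U^T U)^(-1) U^T.
Compute U^T U =
  [1],
and U^T v = (0).
Solve U^T U · c = U^T v for the coefficients: c = (0). The projection is proj_W(v) = U c.
Check: (v - proj_W(v)) · u_1 = 0  (should be 0).
Result: proj_W(v) = (0, 0, 0).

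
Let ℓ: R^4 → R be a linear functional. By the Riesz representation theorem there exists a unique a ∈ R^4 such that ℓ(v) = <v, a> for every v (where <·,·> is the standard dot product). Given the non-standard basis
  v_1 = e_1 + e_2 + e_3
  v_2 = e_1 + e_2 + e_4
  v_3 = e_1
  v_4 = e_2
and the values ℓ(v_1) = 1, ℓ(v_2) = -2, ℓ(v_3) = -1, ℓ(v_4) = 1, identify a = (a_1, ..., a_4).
a = (-1, 1, 1, -2)

Write a = (a_1, ..., a_4) in the standard basis. For each basis vector v_i, ℓ(v_i) = <v_i, a> is a linear equation in the a_j's. Collect the n equations into a matrix system V a = ℓ, where row i of V is v_i (expressed in the standard basis). Since V is invertible (lower-triangular with 1s on the diagonal, up to permutation), solve by back-substitution:
  V =
[[1, 1, 1, 0],
 [1, 1, 0, 1],
 [1, 0, 0, 0],
 [0, 1, 0, 0]]
  V a = (1, -2, -1, 1)
Solving gives a = (-1, 1, 1, -2).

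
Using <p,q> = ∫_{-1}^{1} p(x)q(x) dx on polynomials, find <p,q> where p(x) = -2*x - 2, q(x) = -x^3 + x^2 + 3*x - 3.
<p,q> = 112/15

Expand the product: p(x)·q(x) = 2*x^4 - 8*x^2 + 6.
∫_{-1}^{1} of each monomial x^k gives [2/(k+1) if k even, 0 if k odd]. Integrating term-by-term (or equivalently evaluating the antiderivative F(x) = 2*x^5/5 - 8*x^3/3 + 6*x at the endpoints):
  F(1) − F(−1) = 56/15 − (-56/15) = 112/15.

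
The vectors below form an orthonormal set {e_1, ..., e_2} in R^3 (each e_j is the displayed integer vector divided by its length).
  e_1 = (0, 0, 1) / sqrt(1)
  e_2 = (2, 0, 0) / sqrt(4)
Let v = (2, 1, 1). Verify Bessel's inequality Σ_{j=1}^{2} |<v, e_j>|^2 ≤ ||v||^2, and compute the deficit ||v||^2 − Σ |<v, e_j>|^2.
Σ |<v, e_j>|^2 = 5; ||v||^2 = 6; deficit = 1

Write each e_j = u_j / sqrt(<u_j, u_j>) where u_j is the displayed integer vector. Then <v, e_j> = <v, u_j> / sqrt(<u_j, u_j>), so |<v, e_j>|^2 = <v, u_j>^2 / <u_j, u_j>.
Coefficients: <v, e_1> = 1/sqrt(1), <v, e_2> = 4/sqrt(4).
Square and sum: Σ |<v, e_j>|^2 = 5.
Compute ||v||^2 = v·v = 6.
Deficit = 6 − 5 = 1 ≥ 0, confirming Bessel's inequality. (The deficit equals ||v − Σ <v,e_j> e_j||^2, the squared distance from v to span{e_j}.)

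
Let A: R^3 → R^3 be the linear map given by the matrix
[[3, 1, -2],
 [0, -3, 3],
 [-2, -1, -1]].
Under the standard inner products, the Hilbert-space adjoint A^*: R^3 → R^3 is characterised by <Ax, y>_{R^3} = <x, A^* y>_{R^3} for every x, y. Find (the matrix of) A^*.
A^* = A^T =
[[3, 0, -2],
 [1, -3, -1],
 [-2, 3, -1]]

For real matrices with standard dot products, the defining identity <Ax, y> = <x, A^* y> gives (Ax)^T y = x^T (A^*) y, i.e. x^T A^T y = x^T (A^*) y. Since this holds for all x, y, we must have A^* = A^T. Therefore
A^* =
[[3, 0, -2],
 [1, -3, -1],
 [-2, 3, -1]].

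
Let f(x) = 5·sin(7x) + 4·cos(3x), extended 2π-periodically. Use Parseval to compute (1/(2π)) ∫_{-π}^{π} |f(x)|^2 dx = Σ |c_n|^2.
Σ |c_n|^2 = 41/2

Expand |f|^2 and use orthogonality of {sin(nx), cos(mx)} on [-π, π]:
  ∫_{-π}^{π} sin(nx)^2 dx = π, ∫ cos(mx)^2 dx = π, and cross terms integrate to 0.
So ∫_{-π}^{π} f(x)^2 dx = 5^2 · π + 4^2 · π = (25 + 16)π.
Divide by 2π: (25 + 16)/2 = 41/2.
By Parseval, this equals Σ |c_n|^2.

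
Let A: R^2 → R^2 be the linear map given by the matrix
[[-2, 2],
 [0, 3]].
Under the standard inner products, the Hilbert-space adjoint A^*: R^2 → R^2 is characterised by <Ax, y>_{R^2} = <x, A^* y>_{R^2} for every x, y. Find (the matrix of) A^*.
A^* = A^T =
[[-2, 0],
 [2, 3]]

For real matrices with standard dot products, the defining identity <Ax, y> = <x, A^* y> gives (Ax)^T y = x^T (A^*) y, i.e. x^T A^T y = x^T (A^*) y. Since this holds for all x, y, we must have A^* = A^T. Therefore
A^* =
[[-2, 0],
 [2, 3]].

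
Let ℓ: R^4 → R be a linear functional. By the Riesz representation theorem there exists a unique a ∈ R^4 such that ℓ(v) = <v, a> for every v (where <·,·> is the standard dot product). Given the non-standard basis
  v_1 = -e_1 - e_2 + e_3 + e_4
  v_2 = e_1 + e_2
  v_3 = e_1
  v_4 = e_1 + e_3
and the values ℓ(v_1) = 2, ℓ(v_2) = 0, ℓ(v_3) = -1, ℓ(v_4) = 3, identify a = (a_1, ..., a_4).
a = (-1, 1, 4, -2)

Write a = (a_1, ..., a_4) in the standard basis. For each basis vector v_i, ℓ(v_i) = <v_i, a> is a linear equation in the a_j's. Collect the n equations into a matrix system V a = ℓ, where row i of V is v_i (expressed in the standard basis). Since V is invertible (lower-triangular with 1s on the diagonal, up to permutation), solve by back-substitution:
  V =
[[-1, -1, 1, 1],
 [1, 1, 0, 0],
 [1, 0, 0, 0],
 [1, 0, 1, 0]]
  V a = (2, 0, -1, 3)
Solving gives a = (-1, 1, 4, -2).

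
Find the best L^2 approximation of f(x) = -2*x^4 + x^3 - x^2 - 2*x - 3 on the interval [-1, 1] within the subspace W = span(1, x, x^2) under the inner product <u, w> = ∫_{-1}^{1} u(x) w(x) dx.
g(x) = -19*x^2/7 - 7*x/5 - 99/35

The best approximation g ∈ W is the orthogonal projection of f onto W. Writing g = a_0 + a_1 x + a_2 x^2, the coefficients solve the normal equations G · a = b where
  G_{ij} = <φ_i, φ_j> and b_i = <f, φ_i>, with φ_0 = 1, φ_1 = x, φ_2 = x^2.
G =
  [2, 0, 2/3]
  [0, 2/3, 0]
  [2/3, 0, 2/5],
b = (-112/15, -14/15, -104/35).
Solving gives a_0 = -99/35, a_1 = -7/5, a_2 = -19/7, so
  g(x) = -19*x^2/7 - 7*x/5 - 99/35.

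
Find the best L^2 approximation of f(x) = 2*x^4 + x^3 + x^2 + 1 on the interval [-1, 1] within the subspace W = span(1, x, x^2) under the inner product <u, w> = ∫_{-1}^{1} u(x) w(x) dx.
g(x) = 19*x^2/7 + 3*x/5 + 29/35

The best approximation g ∈ W is the orthogonal projection of f onto W. Writing g = a_0 + a_1 x + a_2 x^2, the coefficients solve the normal equations G · a = b where
  G_{ij} = <φ_i, φ_j> and b_i = <f, φ_i>, with φ_0 = 1, φ_1 = x, φ_2 = x^2.
G =
  [2, 0, 2/3]
  [0, 2/3, 0]
  [2/3, 0, 2/5],
b = (52/15, 2/5, 172/105).
Solving gives a_0 = 29/35, a_1 = 3/5, a_2 = 19/7, so
  g(x) = 19*x^2/7 + 3*x/5 + 29/35.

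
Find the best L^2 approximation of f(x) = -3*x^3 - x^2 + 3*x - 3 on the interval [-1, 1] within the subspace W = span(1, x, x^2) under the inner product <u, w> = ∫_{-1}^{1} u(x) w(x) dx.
g(x) = -x^2 + 6*x/5 - 3

The best approximation g ∈ W is the orthogonal projection of f onto W. Writing g = a_0 + a_1 x + a_2 x^2, the coefficients solve the normal equations G · a = b where
  G_{ij} = <φ_i, φ_j> and b_i = <f, φ_i>, with φ_0 = 1, φ_1 = x, φ_2 = x^2.
G =
  [2, 0, 2/3]
  [0, 2/3, 0]
  [2/3, 0, 2/5],
b = (-20/3, 4/5, -12/5).
Solving gives a_0 = -3, a_1 = 6/5, a_2 = -1, so
  g(x) = -x^2 + 6*x/5 - 3.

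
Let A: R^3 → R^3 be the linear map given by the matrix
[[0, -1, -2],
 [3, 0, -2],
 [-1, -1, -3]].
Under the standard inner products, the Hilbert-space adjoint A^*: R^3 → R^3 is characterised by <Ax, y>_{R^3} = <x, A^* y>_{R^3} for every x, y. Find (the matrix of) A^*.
A^* = A^T =
[[0, 3, -1],
 [-1, 0, -1],
 [-2, -2, -3]]

For real matrices with standard dot products, the defining identity <Ax, y> = <x, A^* y> gives (Ax)^T y = x^T (A^*) y, i.e. x^T A^T y = x^T (A^*) y. Since this holds for all x, y, we must have A^* = A^T. Therefore
A^* =
[[0, 3, -1],
 [-1, 0, -1],
 [-2, -2, -3]].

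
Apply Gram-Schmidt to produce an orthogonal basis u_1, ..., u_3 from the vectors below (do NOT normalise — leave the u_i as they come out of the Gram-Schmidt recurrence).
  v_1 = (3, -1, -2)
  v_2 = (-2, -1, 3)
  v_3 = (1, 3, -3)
Orthogonal basis:
  u_1 = (3, -1, -2)
  u_2 = (5/14, -25/14, 10/7)
  u_3 = (1/3, 1/3, 1/3)

Apply the Gram-Schmidt recurrence
  u_1 = v_1
  u_i = v_i − Σ_{j<i} ((v_i · u_j) / (u_j · u_j)) · u_j.

Step by step this gives:
  u_1 = (3, -1, -2)
  u_2 = (5/14, -25/14, 10/7)
  u_3 = (1/3, 1/3, 1/3)

Orthogonality check:
  u_2 · u_1 = 0 (should be 0)
  u_3 · u_1 = 0 (should be 0)
  u_3 · u_2 = 0 (should be 0)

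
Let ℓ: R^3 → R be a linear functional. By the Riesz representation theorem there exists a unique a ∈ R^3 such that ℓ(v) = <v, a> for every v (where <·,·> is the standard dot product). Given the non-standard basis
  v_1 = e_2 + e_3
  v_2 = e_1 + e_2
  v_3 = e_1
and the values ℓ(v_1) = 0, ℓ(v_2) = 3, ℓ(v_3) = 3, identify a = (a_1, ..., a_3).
a = (3, 0, 0)

Write a = (a_1, ..., a_3) in the standard basis. For each basis vector v_i, ℓ(v_i) = <v_i, a> is a linear equation in the a_j's. Collect the n equations into a matrix system V a = ℓ, where row i of V is v_i (expressed in the standard basis). Since V is invertible (lower-triangular with 1s on the diagonal, up to permutation), solve by back-substitution:
  V =
[[0, 1, 1],
 [1, 1, 0],
 [1, 0, 0]]
  V a = (0, 3, 3)
Solving gives a = (3, 0, 0).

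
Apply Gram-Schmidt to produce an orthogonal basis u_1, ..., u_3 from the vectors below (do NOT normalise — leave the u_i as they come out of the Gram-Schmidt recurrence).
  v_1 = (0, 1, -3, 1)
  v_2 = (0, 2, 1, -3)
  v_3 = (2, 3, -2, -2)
Orthogonal basis:
  u_1 = (0, 1, -3, 1)
  u_2 = (0, 26/11, -1/11, -29/11)
  u_3 = (2, 0, 0, 0)

Apply the Gram-Schmidt recurrence
  u_1 = v_1
  u_i = v_i − Σ_{j<i} ((v_i · u_j) / (u_j · u_j)) · u_j.

Step by step this gives:
  u_1 = (0, 1, -3, 1)
  u_2 = (0, 26/11, -1/11, -29/11)
  u_3 = (2, 0, 0, 0)

Orthogonality check:
  u_2 · u_1 = 0 (should be 0)
  u_3 · u_1 = 0 (should be 0)
  u_3 · u_2 = 0 (should be 0)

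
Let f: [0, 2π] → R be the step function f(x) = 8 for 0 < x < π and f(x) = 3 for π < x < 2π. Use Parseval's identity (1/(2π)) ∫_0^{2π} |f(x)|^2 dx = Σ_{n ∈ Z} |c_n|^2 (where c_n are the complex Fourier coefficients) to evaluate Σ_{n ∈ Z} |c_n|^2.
Σ |c_n|^2 = 73/2

Parseval equates the L^2 energy of f (normalised by 1/(2π)) with the ℓ^2 sum of its Fourier coefficients: (1/(2π)) ∫_0^{2π} |f|^2 = Σ |c_n|^2.
Compute the left side: (1/(2π)) [∫_0^π 8^2 dx + ∫_π^{2π} 3^2 dx] = (1/(2π)) · (64π + 9π) = (64 + 9)/2 = 73/2.
So Σ_{n ∈ Z} |c_n|^2 = 73/2.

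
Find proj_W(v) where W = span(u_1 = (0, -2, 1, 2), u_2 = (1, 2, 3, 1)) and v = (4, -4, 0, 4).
proj_W(v) = (-8/67, -256/67, 96/67, 232/67)

Set up U = [u_1 | ... | u_2] ∈ R^(4×2). The projector onto W = col(U) is P = U (U^T U)^(-1) U^T.
Compute U^T U =
  [9, 1]
  [1, 15],
and U^T v = (16, 0).
Solve U^T U · c = U^T v for the coefficients: c = (120/67, -8/67). The projection is proj_W(v) = U c.
Check: (v - proj_W(v)) · u_1 = 0  (should be 0).
Check: (v - proj_W(v)) · u_2 = 0  (should be 0).
Result: proj_W(v) = (-8/67, -256/67, 96/67, 232/67).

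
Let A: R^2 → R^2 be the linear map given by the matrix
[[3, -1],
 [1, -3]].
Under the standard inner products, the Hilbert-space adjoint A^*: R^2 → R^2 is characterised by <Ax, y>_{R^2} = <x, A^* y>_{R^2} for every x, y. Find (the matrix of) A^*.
A^* = A^T =
[[3, 1],
 [-1, -3]]

For real matrices with standard dot products, the defining identity <Ax, y> = <x, A^* y> gives (Ax)^T y = x^T (A^*) y, i.e. x^T A^T y = x^T (A^*) y. Since this holds for all x, y, we must have A^* = A^T. Therefore
A^* =
[[3, 1],
 [-1, -3]].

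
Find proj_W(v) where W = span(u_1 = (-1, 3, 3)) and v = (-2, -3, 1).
proj_W(v) = (4/19, -12/19, -12/19)

Set up U = [u_1 | ... | u_1] ∈ R^(3×1). The projector onto W = col(U) is P = U (U^T U)^(-1) U^T.
Compute U^T U =
  [19],
and U^T v = (-4).
Solve U^T U · c = U^T v for the coefficients: c = (-4/19). The projection is proj_W(v) = U c.
Check: (v - proj_W(v)) · u_1 = 0  (should be 0).
Result: proj_W(v) = (4/19, -12/19, -12/19).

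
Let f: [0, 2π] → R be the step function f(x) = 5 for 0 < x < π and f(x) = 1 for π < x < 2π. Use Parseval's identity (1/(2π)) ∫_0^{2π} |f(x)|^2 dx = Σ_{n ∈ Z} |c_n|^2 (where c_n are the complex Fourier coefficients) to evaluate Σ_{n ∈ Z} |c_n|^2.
Σ |c_n|^2 = 13

Parseval equates the L^2 energy of f (normalised by 1/(2π)) with the ℓ^2 sum of its Fourier coefficients: (1/(2π)) ∫_0^{2π} |f|^2 = Σ |c_n|^2.
Compute the left side: (1/(2π)) [∫_0^π 5^2 dx + ∫_π^{2π} 1^2 dx] = (1/(2π)) · (25π + 1π) = (25 + 1)/2 = 13.
So Σ_{n ∈ Z} |c_n|^2 = 13.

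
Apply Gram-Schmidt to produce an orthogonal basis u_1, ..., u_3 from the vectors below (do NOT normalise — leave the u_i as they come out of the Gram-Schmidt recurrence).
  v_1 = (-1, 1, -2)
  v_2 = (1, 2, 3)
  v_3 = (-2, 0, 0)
Orthogonal basis:
  u_1 = (-1, 1, -2)
  u_2 = (1/6, 17/6, 4/3)
  u_3 = (-98/59, -14/59, 42/59)

Apply the Gram-Schmidt recurrence
  u_1 = v_1
  u_i = v_i − Σ_{j<i} ((v_i · u_j) / (u_j · u_j)) · u_j.

Step by step this gives:
  u_1 = (-1, 1, -2)
  u_2 = (1/6, 17/6, 4/3)
  u_3 = (-98/59, -14/59, 42/59)

Orthogonality check:
  u_2 · u_1 = 0 (should be 0)
  u_3 · u_1 = 0 (should be 0)
  u_3 · u_2 = 0 (should be 0)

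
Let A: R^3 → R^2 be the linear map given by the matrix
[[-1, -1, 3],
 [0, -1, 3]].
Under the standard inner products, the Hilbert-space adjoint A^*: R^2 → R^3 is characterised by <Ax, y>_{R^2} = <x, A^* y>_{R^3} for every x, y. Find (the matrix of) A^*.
A^* = A^T =
[[-1, 0],
 [-1, -1],
 [3, 3]]

For real matrices with standard dot products, the defining identity <Ax, y> = <x, A^* y> gives (Ax)^T y = x^T (A^*) y, i.e. x^T A^T y = x^T (A^*) y. Since this holds for all x, y, we must have A^* = A^T. Therefore
A^* =
[[-1, 0],
 [-1, -1],
 [3, 3]].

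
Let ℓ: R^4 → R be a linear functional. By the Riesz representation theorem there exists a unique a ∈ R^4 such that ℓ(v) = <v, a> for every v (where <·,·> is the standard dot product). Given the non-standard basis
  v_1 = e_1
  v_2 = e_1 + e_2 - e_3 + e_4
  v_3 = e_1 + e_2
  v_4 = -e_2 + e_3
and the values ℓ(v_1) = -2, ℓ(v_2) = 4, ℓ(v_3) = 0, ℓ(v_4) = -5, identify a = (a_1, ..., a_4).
a = (-2, 2, -3, 1)

Write a = (a_1, ..., a_4) in the standard basis. For each basis vector v_i, ℓ(v_i) = <v_i, a> is a linear equation in the a_j's. Collect the n equations into a matrix system V a = ℓ, where row i of V is v_i (expressed in the standard basis). Since V is invertible (lower-triangular with 1s on the diagonal, up to permutation), solve by back-substitution:
  V =
[[1, 0, 0, 0],
 [1, 1, -1, 1],
 [1, 1, 0, 0],
 [0, -1, 1, 0]]
  V a = (-2, 4, 0, -5)
Solving gives a = (-2, 2, -3, 1).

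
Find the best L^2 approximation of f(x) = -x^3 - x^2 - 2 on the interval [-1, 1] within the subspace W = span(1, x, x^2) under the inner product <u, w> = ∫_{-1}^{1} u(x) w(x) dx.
g(x) = -x^2 - 3*x/5 - 2

The best approximation g ∈ W is the orthogonal projection of f onto W. Writing g = a_0 + a_1 x + a_2 x^2, the coefficients solve the normal equations G · a = b where
  G_{ij} = <φ_i, φ_j> and b_i = <f, φ_i>, with φ_0 = 1, φ_1 = x, φ_2 = x^2.
G =
  [2, 0, 2/3]
  [0, 2/3, 0]
  [2/3, 0, 2/5],
b = (-14/3, -2/5, -26/15).
Solving gives a_0 = -2, a_1 = -3/5, a_2 = -1, so
  g(x) = -x^2 - 3*x/5 - 2.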